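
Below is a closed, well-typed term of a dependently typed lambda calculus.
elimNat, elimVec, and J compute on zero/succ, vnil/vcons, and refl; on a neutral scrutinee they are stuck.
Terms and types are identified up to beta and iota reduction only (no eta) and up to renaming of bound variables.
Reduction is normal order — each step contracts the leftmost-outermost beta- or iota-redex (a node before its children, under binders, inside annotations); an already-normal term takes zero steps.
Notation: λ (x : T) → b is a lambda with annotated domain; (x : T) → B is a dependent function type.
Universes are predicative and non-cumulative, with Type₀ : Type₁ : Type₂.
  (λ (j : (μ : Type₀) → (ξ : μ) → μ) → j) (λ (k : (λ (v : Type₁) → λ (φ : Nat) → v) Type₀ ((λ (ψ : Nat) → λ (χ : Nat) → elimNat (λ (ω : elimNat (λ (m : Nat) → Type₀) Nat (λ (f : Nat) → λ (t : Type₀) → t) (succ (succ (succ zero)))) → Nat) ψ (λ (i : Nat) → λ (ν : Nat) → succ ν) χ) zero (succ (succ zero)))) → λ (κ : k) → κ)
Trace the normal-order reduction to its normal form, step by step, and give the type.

normal-order reduction sequence:
  (λ (j : (μ : Type₀) → (ξ : μ) → μ) → j) (λ (k : (λ (v : Type₁) → λ (φ : Nat) → v) Type₀ ((λ (ψ : Nat) → λ (χ : Nat) → elimNat (λ (ω : elimNat (λ (m : Nat) → Type₀) Nat (λ (f : Nat) → λ (t : Type₀) → t) (succ (succ (succ zero)))) → Nat) ψ (λ (i : Nat) → λ (ν : Nat) → succ ν) χ) zero (succ (succ zero)))) → λ (κ : k) → κ)
  ~> λ (j : (λ (μ : Type₁) → λ (ξ : Nat) → μ) Type₀ ((λ (k : Nat) → λ (v : Nat) → elimNat (λ (φ : elimNat (λ (ψ : Nat) → Type₀) Nat (λ (χ : Nat) → λ (ω : Type₀) → ω) (succ (succ (succ zero)))) → Nat) k (λ (m : Nat) → λ (f : Nat) → succ f) v) zero (succ (succ zero)))) → λ (t : j) → t
  ~> λ (j : (λ (μ : Nat) → Type₀) ((λ (ξ : Nat) → λ (k : Nat) → elimNat (λ (v : elimNat (λ (φ : Nat) → Type₀) Nat (λ (ψ : Nat) → λ (χ : Type₀) → χ) (succ (succ (succ zero)))) → Nat) ξ (λ (ω : Nat) → λ (m : Nat) → succ m) k) zero (succ (succ zero)))) → λ (f : j) → f
  ~> λ (j : Type₀) → λ (μ : j) → μ
inferred type:
  (j : Type₀) → (μ : j) → j


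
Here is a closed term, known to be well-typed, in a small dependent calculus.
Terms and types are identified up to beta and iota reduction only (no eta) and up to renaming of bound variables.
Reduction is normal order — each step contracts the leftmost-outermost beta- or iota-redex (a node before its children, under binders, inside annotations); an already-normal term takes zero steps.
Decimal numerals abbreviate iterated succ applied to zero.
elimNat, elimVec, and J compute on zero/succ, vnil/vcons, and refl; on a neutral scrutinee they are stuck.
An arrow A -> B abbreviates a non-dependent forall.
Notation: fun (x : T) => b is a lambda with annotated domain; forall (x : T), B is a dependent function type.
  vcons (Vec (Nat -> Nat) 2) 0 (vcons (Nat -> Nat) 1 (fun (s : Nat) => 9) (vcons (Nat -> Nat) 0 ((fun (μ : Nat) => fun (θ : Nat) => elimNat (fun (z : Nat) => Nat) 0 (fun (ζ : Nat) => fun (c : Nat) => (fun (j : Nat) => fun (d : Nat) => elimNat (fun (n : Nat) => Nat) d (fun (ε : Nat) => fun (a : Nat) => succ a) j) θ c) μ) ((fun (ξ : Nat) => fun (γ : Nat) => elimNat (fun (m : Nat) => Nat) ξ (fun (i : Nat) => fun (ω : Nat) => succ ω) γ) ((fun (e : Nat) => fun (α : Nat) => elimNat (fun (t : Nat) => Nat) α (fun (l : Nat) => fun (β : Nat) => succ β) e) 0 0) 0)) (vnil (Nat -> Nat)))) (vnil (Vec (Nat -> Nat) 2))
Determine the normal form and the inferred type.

normal form:
  vcons (Vec (Nat -> Nat) 2) 0 (vcons (Nat -> Nat) 1 (fun (s : Nat) => 9) (vcons (Nat -> Nat) 0 (fun (μ : Nat) => 0) (vnil (Nat -> Nat)))) (vnil (Vec (Nat -> Nat) 2))
inferred type:
  Vec (Vec (Nat -> Nat) 2) 1
observation: 10 normal-order steps normalize the term, beginning with a beta-redex.


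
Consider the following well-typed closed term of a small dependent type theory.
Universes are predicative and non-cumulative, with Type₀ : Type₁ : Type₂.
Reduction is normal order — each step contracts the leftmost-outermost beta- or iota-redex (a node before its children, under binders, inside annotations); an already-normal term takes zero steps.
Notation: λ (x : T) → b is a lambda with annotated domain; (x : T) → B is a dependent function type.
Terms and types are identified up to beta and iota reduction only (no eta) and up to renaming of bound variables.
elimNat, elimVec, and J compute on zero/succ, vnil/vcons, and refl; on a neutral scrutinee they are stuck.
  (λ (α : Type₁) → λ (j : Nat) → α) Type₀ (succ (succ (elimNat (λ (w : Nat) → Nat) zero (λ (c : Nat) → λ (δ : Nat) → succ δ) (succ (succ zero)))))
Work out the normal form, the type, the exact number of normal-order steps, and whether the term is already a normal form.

reduced normal form:
  Type₀
type:
  Type₁
steps to reach normal form (normal order): 2
started in normal form: no
first contracted redex: a beta-redex


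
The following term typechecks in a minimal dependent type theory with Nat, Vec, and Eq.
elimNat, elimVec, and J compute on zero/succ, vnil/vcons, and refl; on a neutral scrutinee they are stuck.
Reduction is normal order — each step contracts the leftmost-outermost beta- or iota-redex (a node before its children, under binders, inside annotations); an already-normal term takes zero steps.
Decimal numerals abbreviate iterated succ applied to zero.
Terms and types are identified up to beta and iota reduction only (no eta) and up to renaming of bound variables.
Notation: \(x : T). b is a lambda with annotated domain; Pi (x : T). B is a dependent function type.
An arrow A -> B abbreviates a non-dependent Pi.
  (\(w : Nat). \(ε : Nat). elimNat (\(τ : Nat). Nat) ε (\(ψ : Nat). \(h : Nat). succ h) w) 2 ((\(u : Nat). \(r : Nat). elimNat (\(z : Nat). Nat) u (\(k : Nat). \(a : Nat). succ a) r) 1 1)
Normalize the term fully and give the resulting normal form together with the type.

reduced normal form:
  4
inferred type:
  Nat


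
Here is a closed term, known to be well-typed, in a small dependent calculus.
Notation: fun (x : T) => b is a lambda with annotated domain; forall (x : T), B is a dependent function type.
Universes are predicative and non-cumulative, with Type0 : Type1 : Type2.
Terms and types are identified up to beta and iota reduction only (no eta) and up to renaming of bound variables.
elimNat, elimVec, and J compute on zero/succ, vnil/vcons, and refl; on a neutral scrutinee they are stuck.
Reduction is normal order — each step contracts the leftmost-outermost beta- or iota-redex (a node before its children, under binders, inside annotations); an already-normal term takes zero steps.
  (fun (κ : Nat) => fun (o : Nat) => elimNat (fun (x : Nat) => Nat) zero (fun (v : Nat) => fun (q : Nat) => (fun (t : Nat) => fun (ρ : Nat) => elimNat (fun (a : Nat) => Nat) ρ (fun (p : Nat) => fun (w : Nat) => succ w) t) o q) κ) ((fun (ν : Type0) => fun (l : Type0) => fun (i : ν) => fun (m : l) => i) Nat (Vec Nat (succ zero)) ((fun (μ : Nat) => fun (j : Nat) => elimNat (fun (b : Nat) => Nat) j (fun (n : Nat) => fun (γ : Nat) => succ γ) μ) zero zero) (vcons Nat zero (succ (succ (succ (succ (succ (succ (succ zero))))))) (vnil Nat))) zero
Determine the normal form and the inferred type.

resulting normal form:
  zero
inferred type:
  Nat


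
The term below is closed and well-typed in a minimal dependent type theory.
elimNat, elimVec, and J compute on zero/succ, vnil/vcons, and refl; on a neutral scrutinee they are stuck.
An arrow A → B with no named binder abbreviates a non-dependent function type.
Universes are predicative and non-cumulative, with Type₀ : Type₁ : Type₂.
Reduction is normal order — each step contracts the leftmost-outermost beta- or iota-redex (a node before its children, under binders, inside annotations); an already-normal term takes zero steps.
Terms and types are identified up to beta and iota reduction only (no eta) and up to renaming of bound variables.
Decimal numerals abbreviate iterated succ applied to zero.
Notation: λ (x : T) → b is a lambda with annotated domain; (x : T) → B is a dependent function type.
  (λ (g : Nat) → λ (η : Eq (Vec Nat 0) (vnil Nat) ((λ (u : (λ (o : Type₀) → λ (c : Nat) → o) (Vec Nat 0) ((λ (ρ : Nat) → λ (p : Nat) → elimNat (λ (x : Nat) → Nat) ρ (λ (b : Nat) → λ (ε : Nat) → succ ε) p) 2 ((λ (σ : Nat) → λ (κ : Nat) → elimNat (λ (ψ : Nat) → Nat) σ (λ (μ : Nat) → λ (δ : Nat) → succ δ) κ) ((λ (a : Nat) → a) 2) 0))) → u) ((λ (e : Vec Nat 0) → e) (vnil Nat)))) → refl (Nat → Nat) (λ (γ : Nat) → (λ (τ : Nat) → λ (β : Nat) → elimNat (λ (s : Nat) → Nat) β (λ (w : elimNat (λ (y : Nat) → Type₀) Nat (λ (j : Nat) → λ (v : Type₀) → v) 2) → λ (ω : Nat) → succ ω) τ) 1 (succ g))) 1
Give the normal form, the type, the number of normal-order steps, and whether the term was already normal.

normal form:
  λ (g : Eq (Vec Nat 0) (vnil Nat) (vnil Nat)) → refl (Nat → Nat) (λ (η : Nat) → 3)
inferred type:
  Eq (Vec Nat 0) (vnil Nat) (vnil Nat) → Eq (Nat → Nat) (λ (g : Nat) → 3) (λ (η : Nat) → 3)
normal-order step count: 9
started in normal form: no
first contracted redex: a beta-redex


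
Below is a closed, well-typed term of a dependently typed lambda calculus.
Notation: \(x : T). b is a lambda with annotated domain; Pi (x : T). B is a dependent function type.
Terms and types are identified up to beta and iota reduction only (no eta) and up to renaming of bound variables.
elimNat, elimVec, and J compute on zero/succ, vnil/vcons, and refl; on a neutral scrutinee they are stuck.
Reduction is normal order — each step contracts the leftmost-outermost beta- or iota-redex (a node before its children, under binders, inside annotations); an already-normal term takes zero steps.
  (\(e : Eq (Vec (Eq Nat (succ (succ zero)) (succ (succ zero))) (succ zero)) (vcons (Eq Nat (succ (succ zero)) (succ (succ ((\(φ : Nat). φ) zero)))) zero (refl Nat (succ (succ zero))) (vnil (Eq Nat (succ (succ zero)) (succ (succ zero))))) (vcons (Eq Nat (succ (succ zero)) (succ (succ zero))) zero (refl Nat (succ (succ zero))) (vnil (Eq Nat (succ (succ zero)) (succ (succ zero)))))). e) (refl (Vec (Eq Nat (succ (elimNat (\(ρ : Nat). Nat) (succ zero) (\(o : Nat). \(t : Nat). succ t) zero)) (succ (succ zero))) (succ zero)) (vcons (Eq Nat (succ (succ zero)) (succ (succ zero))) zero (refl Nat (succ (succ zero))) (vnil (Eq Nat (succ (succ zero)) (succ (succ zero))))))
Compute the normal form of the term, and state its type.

reduced normal form:
  refl (Vec (Eq Nat (succ (succ zero)) (succ (succ zero))) (succ zero)) (vcons (Eq Nat (succ (succ zero)) (succ (succ zero))) zero (refl Nat (succ (succ zero))) (vnil (Eq Nat (succ (succ zero)) (succ (succ zero)))))
the term's type:
  Eq (Vec (Eq Nat (succ (succ zero)) (succ (succ zero))) (succ zero)) (vcons (Eq Nat (succ (succ zero)) (succ (succ zero))) zero (refl Nat (succ (succ zero))) (vnil (Eq Nat (succ (succ zero)) (succ (succ zero))))) (vcons (Eq Nat (succ (succ zero)) (succ (succ zero))) zero (refl Nat (succ (succ zero))) (vnil (Eq Nat (succ (succ zero)) (succ (succ zero)))))
observation: 2 normal-order steps separate the term from its normal form.


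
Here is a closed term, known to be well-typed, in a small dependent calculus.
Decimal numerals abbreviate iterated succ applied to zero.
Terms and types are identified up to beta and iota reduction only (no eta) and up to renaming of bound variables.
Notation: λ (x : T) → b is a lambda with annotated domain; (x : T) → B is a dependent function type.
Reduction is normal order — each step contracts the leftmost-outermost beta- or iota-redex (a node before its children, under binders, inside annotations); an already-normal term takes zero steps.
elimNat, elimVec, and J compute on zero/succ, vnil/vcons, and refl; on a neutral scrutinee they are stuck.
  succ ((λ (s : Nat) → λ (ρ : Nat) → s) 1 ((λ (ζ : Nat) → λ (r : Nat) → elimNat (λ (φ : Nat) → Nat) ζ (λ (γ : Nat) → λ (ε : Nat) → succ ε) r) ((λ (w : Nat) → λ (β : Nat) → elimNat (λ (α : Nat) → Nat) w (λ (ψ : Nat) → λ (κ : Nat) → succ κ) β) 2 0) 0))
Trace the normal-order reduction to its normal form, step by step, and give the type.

normal-order reduction sequence:
  succ ((λ (s : Nat) → λ (ρ : Nat) → s) 1 ((λ (ζ : Nat) → λ (r : Nat) → elimNat (λ (φ : Nat) → Nat) ζ (λ (γ : Nat) → λ (ε : Nat) → succ ε) r) ((λ (w : Nat) → λ (β : Nat) → elimNat (λ (α : Nat) → Nat) w (λ (ψ : Nat) → λ (κ : Nat) → succ κ) β) 2 0) 0))
  ~> succ ((λ (s : Nat) → 1) ((λ (ρ : Nat) → λ (ζ : Nat) → elimNat (λ (r : Nat) → Nat) ρ (λ (φ : Nat) → λ (γ : Nat) → succ γ) ζ) ((λ (ε : Nat) → λ (w : Nat) → elimNat (λ (β : Nat) → Nat) ε (λ (α : Nat) → λ (ψ : Nat) → succ ψ) w) 2 0) 0))
  ~> 2
the term's type:
  Nat


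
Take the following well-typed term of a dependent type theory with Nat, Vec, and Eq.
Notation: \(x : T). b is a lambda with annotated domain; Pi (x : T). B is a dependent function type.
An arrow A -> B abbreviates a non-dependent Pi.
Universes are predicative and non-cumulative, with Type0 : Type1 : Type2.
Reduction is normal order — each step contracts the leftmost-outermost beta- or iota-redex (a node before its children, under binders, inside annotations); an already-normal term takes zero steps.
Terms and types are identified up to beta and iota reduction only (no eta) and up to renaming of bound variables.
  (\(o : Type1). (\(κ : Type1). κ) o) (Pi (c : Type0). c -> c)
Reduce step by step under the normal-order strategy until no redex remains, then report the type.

reduction (normal order):
  (\(o : Type1). (\(κ : Type1). κ) o) (Pi (c : Type0). c -> c)
  ~> (\(o : Type1). o) (Pi (κ : Type0). κ -> κ)
  ~> Pi (o : Type0). o -> o
the term's type:
  Type1


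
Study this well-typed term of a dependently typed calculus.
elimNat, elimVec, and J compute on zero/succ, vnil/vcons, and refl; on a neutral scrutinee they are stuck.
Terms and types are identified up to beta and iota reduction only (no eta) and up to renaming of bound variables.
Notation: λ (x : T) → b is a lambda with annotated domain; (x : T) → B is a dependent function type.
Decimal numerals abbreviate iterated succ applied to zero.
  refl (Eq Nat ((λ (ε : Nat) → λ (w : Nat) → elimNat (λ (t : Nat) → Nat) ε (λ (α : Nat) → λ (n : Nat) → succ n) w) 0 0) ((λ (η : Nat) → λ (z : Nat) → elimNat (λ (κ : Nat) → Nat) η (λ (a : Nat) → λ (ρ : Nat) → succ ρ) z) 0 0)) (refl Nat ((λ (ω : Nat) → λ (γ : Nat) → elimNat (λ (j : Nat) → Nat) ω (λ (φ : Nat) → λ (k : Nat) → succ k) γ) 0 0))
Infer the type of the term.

inferred type:
  Eq (Eq Nat 0 0) (refl Nat 0) (refl Nat 0)


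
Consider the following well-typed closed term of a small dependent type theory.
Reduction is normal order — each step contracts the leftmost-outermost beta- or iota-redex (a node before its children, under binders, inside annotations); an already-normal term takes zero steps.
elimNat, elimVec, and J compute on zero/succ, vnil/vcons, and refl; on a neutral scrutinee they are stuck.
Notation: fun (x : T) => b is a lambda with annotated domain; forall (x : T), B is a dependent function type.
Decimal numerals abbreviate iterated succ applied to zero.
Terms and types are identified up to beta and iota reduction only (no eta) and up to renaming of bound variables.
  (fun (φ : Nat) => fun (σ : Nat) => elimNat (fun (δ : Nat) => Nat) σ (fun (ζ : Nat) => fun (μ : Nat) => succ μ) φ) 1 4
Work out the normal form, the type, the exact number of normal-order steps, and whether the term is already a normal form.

resulting normal form:
  5
the term's type:
  Nat
reduction steps (normal order): 6
started in normal form: no
first redex: a beta-redex


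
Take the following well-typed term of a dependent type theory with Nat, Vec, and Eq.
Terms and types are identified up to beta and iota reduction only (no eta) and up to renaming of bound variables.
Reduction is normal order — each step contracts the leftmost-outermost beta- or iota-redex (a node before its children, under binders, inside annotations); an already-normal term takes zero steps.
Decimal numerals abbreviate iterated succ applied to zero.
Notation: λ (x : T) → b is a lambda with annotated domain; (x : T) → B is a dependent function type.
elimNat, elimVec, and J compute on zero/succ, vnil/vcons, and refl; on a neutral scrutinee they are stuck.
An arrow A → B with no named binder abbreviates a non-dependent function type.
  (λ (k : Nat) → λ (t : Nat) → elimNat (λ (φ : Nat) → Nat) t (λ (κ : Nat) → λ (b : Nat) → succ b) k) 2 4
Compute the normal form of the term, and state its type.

reduced normal form:
  6
the term's type:
  Nat


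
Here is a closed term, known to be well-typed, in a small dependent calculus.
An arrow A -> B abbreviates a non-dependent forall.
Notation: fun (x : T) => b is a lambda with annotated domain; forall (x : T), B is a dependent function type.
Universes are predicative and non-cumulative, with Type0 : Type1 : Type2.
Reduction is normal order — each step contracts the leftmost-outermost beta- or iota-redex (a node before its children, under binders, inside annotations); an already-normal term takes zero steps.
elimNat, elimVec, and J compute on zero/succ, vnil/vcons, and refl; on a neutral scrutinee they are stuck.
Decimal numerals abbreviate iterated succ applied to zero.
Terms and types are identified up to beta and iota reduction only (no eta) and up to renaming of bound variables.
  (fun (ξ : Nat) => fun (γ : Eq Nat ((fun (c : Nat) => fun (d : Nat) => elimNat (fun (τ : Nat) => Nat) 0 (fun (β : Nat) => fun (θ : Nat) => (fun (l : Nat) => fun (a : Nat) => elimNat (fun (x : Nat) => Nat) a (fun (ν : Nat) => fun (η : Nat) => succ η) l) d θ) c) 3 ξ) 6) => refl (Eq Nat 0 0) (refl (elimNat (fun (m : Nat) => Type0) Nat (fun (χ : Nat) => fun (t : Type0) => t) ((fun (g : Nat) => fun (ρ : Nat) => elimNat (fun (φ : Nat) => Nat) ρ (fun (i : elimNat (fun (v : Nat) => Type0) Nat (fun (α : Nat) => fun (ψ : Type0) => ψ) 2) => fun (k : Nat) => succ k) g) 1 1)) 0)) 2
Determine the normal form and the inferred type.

resulting normal form:
  fun (ξ : Eq Nat 6 6) => refl (Eq Nat 0 0) (refl Nat 0)
the term's type:
  Eq Nat 6 6 -> Eq (Eq Nat 0 0) (refl Nat 0) (refl Nat 0)
observation: normalization takes exactly 53 steps under the normal-order strategy.


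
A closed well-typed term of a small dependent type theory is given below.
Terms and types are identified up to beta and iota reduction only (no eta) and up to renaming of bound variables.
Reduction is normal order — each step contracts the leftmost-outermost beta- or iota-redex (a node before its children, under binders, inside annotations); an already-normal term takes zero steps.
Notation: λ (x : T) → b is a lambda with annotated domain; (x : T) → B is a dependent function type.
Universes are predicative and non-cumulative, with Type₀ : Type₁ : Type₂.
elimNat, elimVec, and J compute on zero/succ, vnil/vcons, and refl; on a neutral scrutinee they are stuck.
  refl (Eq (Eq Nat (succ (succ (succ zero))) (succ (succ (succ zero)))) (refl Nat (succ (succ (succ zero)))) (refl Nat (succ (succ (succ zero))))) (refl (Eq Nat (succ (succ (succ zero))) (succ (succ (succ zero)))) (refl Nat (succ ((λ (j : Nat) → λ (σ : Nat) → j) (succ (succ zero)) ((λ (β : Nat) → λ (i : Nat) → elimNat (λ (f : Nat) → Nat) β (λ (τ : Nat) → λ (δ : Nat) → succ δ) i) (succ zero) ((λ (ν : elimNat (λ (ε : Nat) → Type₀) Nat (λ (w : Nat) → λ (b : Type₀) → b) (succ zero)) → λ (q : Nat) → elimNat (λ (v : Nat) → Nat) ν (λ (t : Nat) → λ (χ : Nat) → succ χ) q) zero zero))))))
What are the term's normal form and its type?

reduced normal form:
  refl (Eq (Eq Nat (succ (succ (succ zero))) (succ (succ (succ zero)))) (refl Nat (succ (succ (succ zero)))) (refl Nat (succ (succ (succ zero))))) (refl (Eq Nat (succ (succ (succ zero))) (succ (succ (succ zero)))) (refl Nat (succ (succ (succ zero)))))
the term's type:
  Eq (Eq (Eq Nat (succ (succ (succ zero))) (succ (succ (succ zero)))) (refl Nat (succ (succ (succ zero)))) (refl Nat (succ (succ (succ zero))))) (refl (Eq Nat (succ (succ (succ zero))) (succ (succ (succ zero)))) (refl Nat (succ (succ (succ zero))))) (refl (Eq Nat (succ (succ (succ zero))) (succ (succ (succ zero)))) (refl Nat (succ (succ (succ zero)))))
observation: the term reaches its normal form after 2 normal-order steps.


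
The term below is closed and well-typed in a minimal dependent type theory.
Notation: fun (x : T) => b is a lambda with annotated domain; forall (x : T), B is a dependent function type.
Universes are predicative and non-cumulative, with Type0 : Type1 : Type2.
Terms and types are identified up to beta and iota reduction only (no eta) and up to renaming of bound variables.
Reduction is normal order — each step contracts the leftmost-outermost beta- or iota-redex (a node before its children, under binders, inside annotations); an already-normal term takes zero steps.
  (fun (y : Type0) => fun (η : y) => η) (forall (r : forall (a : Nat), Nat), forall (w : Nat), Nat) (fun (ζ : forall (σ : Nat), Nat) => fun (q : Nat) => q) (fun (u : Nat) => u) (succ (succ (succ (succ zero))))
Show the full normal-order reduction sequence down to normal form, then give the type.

reduction (normal order):
  (fun (y : Type0) => fun (η : y) => η) (forall (r : forall (a : Nat), Nat), forall (w : Nat), Nat) (fun (ζ : forall (σ : Nat), Nat) => fun (q : Nat) => q) (fun (u : Nat) => u) (succ (succ (succ (succ zero))))
  ~> (fun (y : forall (η : forall (r : Nat), Nat), forall (a : Nat), Nat) => y) (fun (w : forall (ζ : Nat), Nat) => fun (σ : Nat) => σ) (fun (q : Nat) => q) (succ (succ (succ (succ zero))))
  ~> (fun (y : forall (η : Nat), Nat) => fun (r : Nat) => r) (fun (a : Nat) => a) (succ (succ (succ (succ zero))))
  ~> (fun (y : Nat) => y) (succ (succ (succ (succ zero))))
  ~> succ (succ (succ (succ zero)))
inferred type:
  Nat


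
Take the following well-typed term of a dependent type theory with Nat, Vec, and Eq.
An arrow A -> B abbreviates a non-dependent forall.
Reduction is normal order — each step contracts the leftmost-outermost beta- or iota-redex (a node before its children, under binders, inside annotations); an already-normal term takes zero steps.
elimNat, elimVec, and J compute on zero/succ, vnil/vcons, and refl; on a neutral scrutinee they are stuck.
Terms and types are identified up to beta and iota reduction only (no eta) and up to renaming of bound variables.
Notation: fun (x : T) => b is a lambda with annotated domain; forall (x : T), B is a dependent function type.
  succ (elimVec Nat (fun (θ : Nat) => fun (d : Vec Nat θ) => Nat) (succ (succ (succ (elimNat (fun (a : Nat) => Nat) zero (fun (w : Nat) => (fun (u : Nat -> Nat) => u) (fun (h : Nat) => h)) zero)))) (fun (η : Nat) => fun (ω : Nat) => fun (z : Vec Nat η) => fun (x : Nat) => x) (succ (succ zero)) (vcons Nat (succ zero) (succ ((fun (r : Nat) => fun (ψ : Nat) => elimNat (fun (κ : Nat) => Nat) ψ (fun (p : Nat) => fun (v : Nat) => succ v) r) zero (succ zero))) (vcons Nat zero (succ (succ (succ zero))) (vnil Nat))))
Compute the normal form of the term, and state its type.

reduced normal form:
  succ (succ (succ (succ zero)))
the term's type:
  Nat


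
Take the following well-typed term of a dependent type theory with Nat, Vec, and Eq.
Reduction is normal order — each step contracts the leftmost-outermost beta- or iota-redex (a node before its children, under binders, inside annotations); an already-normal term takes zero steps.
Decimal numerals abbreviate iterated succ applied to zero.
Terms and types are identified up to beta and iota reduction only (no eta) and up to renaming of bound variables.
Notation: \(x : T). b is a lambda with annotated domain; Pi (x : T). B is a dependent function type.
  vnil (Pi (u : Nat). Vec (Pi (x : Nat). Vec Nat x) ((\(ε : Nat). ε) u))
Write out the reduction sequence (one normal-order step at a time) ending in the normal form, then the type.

normal-order reduction:
  vnil (Pi (u : Nat). Vec (Pi (x : Nat). Vec Nat x) ((\(ε : Nat). ε) u))
  ~> vnil (Pi (u : Nat). Vec (Pi (x : Nat). Vec Nat x) u)
the term's type:
  Vec (Pi (u : Nat). Vec (Pi (x : Nat). Vec Nat x) u) 0


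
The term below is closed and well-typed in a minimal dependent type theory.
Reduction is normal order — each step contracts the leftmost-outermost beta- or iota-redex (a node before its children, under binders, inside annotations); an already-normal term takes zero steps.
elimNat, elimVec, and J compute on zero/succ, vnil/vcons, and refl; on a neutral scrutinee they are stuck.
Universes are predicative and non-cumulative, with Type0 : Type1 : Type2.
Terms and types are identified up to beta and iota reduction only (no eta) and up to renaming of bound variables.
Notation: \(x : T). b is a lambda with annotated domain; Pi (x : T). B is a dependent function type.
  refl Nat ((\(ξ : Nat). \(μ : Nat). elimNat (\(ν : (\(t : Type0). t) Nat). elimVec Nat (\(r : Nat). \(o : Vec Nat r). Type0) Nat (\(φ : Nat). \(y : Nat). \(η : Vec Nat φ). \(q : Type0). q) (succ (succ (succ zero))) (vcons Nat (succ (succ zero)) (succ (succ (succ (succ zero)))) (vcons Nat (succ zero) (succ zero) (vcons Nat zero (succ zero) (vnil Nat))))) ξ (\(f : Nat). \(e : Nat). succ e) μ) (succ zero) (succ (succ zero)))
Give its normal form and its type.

resulting normal form:
  refl Nat (succ (succ (succ zero)))
the term's type:
  Eq Nat (succ (succ (succ zero))) (succ (succ (succ zero)))


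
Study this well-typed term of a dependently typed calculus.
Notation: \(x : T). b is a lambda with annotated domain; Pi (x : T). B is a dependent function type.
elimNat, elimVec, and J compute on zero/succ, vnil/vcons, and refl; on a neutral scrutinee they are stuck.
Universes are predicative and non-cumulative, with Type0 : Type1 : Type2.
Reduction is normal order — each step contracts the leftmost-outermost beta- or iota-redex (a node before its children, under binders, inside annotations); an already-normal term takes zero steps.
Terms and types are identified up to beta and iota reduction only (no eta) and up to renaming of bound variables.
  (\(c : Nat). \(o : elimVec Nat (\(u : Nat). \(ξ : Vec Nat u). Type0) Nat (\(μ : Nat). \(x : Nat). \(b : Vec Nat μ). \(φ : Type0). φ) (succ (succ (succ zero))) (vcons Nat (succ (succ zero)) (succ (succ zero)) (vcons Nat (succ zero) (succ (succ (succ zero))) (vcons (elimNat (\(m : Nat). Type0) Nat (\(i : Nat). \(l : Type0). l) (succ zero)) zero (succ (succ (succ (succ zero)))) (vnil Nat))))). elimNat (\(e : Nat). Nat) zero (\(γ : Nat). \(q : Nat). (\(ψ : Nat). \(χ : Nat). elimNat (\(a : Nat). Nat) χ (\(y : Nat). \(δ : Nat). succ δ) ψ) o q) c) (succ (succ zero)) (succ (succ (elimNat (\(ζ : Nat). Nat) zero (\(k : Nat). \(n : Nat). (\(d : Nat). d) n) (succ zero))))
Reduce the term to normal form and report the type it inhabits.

reduced normal form:
  succ (succ (succ (succ zero)))
type:
  Nat
observation: the first redex contracted is a beta-redex; the normal form is reached in 37 normal-order steps.


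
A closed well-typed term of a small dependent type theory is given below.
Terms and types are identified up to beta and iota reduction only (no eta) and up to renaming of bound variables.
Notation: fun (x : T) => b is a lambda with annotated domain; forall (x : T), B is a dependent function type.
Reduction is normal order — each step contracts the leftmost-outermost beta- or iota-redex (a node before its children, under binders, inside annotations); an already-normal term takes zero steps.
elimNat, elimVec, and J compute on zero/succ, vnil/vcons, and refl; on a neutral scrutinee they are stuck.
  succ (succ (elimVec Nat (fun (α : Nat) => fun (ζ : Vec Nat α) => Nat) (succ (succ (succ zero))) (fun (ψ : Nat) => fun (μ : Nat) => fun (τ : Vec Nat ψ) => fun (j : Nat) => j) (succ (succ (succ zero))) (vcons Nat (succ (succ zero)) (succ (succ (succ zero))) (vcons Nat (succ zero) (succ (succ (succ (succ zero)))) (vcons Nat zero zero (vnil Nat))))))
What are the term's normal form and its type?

reduced normal form:
  succ (succ (succ (succ (succ zero))))
inferred type:
  Nat


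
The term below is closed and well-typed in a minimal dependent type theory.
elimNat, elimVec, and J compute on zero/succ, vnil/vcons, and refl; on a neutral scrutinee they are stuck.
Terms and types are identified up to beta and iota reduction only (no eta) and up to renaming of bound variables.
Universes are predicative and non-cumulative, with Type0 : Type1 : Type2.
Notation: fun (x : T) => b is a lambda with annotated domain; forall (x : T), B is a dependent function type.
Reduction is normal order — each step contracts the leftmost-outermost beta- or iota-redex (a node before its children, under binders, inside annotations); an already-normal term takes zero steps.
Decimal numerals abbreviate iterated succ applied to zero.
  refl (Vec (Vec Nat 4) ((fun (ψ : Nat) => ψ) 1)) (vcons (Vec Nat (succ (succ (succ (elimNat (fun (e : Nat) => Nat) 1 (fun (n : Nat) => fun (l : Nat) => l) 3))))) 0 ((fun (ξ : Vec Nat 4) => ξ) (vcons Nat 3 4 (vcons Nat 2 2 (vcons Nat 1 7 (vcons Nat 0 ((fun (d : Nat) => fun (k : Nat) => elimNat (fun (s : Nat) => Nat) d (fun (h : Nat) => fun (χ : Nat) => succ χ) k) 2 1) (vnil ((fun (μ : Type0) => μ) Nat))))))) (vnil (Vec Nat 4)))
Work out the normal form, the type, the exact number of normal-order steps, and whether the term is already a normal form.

normal form:
  refl (Vec (Vec Nat 4) 1) (vcons (Vec Nat 4) 0 (vcons Nat 3 4 (vcons Nat 2 2 (vcons Nat 1 7 (vcons Nat 0 3 (vnil Nat))))) (vnil (Vec Nat 4)))
inferred type:
  Eq (Vec (Vec Nat 4) 1) (vcons (Vec Nat 4) 0 (vcons Nat 3 4 (vcons Nat 2 2 (vcons Nat 1 7 (vcons Nat 0 3 (vnil Nat))))) (vnil (Vec Nat 4))) (vcons (Vec Nat 4) 0 (vcons Nat 3 4 (vcons Nat 2 2 (vcons Nat 1 7 (vcons Nat 0 3 (vnil Nat))))) (vnil (Vec Nat 4)))
reduction steps (normal order): 19
started in normal form: no
first redex: a beta-redex


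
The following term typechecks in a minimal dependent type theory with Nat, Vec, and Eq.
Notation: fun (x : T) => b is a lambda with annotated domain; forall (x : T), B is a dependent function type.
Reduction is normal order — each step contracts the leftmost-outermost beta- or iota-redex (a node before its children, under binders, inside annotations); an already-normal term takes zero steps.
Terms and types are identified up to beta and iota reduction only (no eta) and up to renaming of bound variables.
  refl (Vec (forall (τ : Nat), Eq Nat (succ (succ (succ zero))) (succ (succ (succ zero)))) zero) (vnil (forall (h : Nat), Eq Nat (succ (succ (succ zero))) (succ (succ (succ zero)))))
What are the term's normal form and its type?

resulting normal form:
  refl (Vec (forall (τ : Nat), Eq Nat (succ (succ (succ zero))) (succ (succ (succ zero)))) zero) (vnil (forall (h : Nat), Eq Nat (succ (succ (succ zero))) (succ (succ (succ zero)))))
the term's type:
  Eq (Vec (forall (τ : Nat), Eq Nat (succ (succ (succ zero))) (succ (succ (succ zero)))) zero) (vnil (forall (h : Nat), Eq Nat (succ (succ (succ zero))) (succ (succ (succ zero))))) (vnil (forall (b : Nat), Eq Nat (succ (succ (succ zero))) (succ (succ (succ zero)))))


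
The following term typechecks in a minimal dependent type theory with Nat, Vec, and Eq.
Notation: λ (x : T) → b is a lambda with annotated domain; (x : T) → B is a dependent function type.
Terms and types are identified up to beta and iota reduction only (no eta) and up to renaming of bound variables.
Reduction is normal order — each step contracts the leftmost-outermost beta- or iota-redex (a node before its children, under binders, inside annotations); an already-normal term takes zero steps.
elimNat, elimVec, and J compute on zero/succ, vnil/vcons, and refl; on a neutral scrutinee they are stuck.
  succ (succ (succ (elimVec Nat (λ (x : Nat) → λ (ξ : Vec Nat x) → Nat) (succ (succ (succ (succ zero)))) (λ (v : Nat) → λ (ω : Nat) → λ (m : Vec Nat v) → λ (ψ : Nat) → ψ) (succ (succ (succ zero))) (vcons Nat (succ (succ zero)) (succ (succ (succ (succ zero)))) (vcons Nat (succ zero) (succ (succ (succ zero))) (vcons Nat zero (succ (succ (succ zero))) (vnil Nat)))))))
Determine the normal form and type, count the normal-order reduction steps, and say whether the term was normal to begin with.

reduced normal form:
  succ (succ (succ (succ (succ (succ (succ zero))))))
inferred type:
  Nat
steps to reach normal form (normal order): 16
term was already normal: no
first contracted redex: an elimVec iota-redex


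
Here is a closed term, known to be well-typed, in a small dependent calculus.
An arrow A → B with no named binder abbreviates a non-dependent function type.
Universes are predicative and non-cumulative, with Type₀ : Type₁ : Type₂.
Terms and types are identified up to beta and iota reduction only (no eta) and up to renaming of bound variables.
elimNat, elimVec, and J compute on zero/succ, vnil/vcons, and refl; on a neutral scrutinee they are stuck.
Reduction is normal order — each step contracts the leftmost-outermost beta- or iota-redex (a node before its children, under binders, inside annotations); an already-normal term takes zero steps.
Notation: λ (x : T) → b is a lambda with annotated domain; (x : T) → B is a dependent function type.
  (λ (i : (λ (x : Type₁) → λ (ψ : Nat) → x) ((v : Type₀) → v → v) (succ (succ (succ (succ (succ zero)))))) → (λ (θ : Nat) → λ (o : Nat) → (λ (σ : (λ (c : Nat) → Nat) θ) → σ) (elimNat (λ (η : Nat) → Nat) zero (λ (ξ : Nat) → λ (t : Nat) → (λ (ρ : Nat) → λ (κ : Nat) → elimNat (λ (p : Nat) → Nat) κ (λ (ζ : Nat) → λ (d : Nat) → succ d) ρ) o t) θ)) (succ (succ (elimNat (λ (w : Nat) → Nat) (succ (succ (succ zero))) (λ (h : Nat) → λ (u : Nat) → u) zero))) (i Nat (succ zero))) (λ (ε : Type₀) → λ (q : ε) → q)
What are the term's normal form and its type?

resulting normal form:
  succ (succ (succ (succ (succ zero))))
the term's type:
  Nat


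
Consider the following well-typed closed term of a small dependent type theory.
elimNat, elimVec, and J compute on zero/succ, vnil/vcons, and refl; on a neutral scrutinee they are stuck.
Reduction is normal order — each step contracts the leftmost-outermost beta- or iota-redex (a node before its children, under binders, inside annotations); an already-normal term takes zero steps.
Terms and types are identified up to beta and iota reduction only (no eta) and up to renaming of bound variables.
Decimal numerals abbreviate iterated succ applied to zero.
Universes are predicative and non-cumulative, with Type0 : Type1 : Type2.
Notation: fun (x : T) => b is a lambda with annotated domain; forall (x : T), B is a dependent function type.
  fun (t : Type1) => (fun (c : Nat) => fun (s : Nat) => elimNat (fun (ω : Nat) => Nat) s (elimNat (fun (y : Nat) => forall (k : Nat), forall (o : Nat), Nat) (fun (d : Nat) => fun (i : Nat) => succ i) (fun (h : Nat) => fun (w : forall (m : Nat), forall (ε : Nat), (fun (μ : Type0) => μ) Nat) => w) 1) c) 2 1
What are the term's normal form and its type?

reduced normal form:
  fun (t : Type1) => 3
the term's type:
  forall (t : Type1), Nat


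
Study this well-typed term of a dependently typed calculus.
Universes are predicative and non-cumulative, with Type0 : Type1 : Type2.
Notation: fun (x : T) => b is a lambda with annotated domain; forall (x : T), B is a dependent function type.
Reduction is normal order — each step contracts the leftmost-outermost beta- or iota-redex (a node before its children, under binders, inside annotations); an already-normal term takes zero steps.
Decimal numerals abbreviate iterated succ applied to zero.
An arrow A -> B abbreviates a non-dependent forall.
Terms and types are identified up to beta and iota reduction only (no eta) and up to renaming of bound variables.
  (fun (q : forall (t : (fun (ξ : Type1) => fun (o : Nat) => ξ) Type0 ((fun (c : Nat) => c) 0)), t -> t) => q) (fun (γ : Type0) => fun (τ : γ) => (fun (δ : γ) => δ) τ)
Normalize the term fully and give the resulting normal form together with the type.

normal form:
  fun (q : Type0) => fun (t : q) => t
inferred type:
  forall (q : Type0), q -> q
observation: the first redex contracted is a beta-redex; the normal form is reached in 2 normal-order steps.


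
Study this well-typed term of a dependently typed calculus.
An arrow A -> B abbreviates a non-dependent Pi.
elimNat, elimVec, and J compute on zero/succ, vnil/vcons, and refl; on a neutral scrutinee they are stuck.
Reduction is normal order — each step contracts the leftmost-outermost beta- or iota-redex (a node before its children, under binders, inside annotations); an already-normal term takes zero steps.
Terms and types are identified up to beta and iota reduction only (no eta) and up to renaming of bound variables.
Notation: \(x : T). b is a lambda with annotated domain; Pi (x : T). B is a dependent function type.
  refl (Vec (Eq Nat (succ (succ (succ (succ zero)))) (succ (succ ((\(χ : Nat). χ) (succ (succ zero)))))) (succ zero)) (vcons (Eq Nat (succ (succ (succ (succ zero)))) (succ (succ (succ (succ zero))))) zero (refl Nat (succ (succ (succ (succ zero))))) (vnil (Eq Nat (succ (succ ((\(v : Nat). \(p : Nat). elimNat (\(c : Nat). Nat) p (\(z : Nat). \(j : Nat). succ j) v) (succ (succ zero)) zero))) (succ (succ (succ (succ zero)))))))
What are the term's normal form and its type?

reduced normal form:
  refl (Vec (Eq Nat (succ (succ (succ (succ zero)))) (succ (succ (succ (succ zero))))) (succ zero)) (vcons (Eq Nat (succ (succ (succ (succ zero)))) (succ (succ (succ (succ zero))))) zero (refl Nat (succ (succ (succ (succ zero))))) (vnil (Eq Nat (succ (succ (succ (succ zero)))) (succ (succ (succ (succ zero)))))))
type:
  Eq (Vec (Eq Nat (succ (succ (succ (succ zero)))) (succ (succ (succ (succ zero))))) (succ zero)) (vcons (Eq Nat (succ (succ (succ (succ zero)))) (succ (succ (succ (succ zero))))) zero (refl Nat (succ (succ (succ (succ zero))))) (vnil (Eq Nat (succ (succ (succ (succ zero)))) (succ (succ (succ (succ zero))))))) (vcons (Eq Nat (succ (succ (succ (succ zero)))) (succ (succ (succ (succ zero))))) zero (refl Nat (succ (succ (succ (succ zero))))) (vnil (Eq Nat (succ (succ (succ (succ zero)))) (succ (succ (succ (succ zero)))))))
observation: the term reaches its normal form after 10 normal-order steps.


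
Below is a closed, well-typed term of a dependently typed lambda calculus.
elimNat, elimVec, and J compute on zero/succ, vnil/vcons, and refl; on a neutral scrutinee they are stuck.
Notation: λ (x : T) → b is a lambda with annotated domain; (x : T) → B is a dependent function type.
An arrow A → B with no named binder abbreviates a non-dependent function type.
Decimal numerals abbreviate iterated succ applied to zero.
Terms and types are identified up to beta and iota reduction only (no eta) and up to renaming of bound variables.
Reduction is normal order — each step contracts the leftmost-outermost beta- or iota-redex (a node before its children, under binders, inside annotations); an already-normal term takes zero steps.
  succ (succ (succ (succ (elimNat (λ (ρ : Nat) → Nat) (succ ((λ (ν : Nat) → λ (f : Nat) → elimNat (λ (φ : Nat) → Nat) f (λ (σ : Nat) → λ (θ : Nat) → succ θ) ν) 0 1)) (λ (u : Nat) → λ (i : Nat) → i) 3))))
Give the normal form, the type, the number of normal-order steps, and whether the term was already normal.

resulting normal form:
  6
the term's type:
  Nat
normal-order step count: 13
started in normal form: no
first redex: an elimNat iota-redex


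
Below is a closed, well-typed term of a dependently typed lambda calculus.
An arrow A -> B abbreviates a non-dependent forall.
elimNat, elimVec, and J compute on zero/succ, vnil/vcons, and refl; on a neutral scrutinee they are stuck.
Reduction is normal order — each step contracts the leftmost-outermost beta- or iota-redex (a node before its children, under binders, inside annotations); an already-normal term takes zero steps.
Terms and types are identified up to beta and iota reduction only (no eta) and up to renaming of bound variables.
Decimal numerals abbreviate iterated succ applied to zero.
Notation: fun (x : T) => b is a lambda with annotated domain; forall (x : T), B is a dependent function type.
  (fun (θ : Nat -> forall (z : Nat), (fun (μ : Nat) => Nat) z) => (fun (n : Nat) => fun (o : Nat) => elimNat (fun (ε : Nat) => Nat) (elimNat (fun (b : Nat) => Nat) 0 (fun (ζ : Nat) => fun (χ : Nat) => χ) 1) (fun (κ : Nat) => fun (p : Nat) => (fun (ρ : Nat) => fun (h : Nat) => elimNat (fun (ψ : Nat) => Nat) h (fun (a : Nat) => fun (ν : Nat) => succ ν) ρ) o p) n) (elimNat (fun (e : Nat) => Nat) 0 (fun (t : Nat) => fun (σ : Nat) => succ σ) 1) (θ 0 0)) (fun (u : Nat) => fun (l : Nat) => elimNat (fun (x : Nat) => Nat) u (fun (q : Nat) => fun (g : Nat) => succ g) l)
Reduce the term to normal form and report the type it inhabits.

reduced normal form:
  0
inferred type:
  Nat
observation: 21 normal-order steps separate the term from its normal form.
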